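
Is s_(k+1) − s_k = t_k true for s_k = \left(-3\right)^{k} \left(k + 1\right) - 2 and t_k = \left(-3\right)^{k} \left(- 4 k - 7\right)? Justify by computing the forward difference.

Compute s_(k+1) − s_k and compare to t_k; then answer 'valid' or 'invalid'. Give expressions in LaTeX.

valid (s_(k+1) − s_k reduces to t_k)

s_(k+1) = (-3)**(k + 1)*(k + 2) - 2
s_(k+1) − s_k = (-3)**k*(-4*k - 7)
(s_(k+1) − s_k) − t_k = 0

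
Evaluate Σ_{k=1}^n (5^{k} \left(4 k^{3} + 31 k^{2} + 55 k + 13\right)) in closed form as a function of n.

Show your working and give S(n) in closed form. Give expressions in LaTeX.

Ratio r(k) = 5*(4*k**3 + 43*k**2 + 129*k + 103)/(4*k**3 + 31*k**2 + 55*k + 13).
So A=5 and B=1, with C=k**3 + 31*k**2/4 + 55*k/4 + 13/4.
Solve (5)·f(k+1) − (1)·f(k) = k**3 + 31*k**2/4 + 55*k/4 + 13/4.
Bound: deg f ≤ 3.
Coefficient equations give f(k) = (k + 1)*(k**2 + 3*k - 3)/4.
Then R = B(k−1)f/C = (k + 1)*(k**2 + 3*k - 3)/(4*k**3 + 31*k**2 + 55*k + 13), so s_k = R(k)·t_k = 5**k*(k**3 + 4*k**2 - 3).
Verify: 5**k*(4*k**3 + 31*k**2 + 55*k + 13) matches t_k.
Σ_(k=1)^n t_k = s_(n+1) − s_(1) = (5**(n + 1)*(n**3 + 7*n**2 + 11*n + 2)) − (10), i.e. 5*5**n*n**3 + 35*5**n*n**2 + 55*5**n*n + 10*5**n - 10.

S(n) = 5 \cdot 5^{n} n^{3} + 35 \cdot 5^{n} n^{2} + 55 \cdot 5^{n} n + 10 \cdot 5^{n} - 10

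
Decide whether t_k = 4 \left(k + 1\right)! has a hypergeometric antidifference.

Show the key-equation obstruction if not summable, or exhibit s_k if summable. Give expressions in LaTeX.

Compute t_(k+1)/t_k: get k + 2.
Take A(k)=k + 2, B(k)=1, C(k)=1.
Solve (k + 2)·f(k+1) − (1)·f(k) = 1.
deg f ≤ -1 (via 1,0,0).
d = -1 < 0 ⇒ no nonzero polynomial f; not summable.

No — key equation has no polynomial f.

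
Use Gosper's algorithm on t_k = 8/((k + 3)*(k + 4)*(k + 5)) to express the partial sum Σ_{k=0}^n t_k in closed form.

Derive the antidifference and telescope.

S(n) = (n**2 + 9*n + 8)/(3*(n**2 + 9*n + 20))

r(k) = (k + 3)/(k + 6) after simplifying.
So A=k + 3 and B=k + 6, with C=1.
f must satisfy (k + 3)·f(k+1) − (k + 5)·f(k) = 1.
d = 2 from the (1,1,0) case.
Match coefficients ⇒ f(k) = k*(k + 7)/24.
Then R = B(k−1)f/C = k*(k + 5)*(k + 7)/24, so s_k = R(k)·t_k = k*(k + 7)/(3*(k + 3)*(k + 4)).
Check: Δs_k = 8/(k**3 + 12*k**2 + 47*k + 60). ✓
Σ_(k=0)^n t_k = s_(n+1) − s_(0) = ((n**2 + 9*n + 8)/(3*(n**2 + 9*n + 20))) − (0), i.e. (n**2 + 9*n + 8)/(3*(n**2 + 9*n + 20)).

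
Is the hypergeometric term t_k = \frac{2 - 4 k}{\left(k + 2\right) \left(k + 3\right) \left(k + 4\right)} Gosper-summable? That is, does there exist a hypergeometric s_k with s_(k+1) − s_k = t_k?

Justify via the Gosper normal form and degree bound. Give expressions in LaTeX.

Yes. s_k = - \frac{k \left(k - 3\right)}{2 \left(k + 2\right) \left(k + 3\right)}.

Step 1: r(k) = (k + 2)*(2*k + 1)/((k + 5)*(2*k - 1)).
Factor: A=k + 2; B=k + 5; C=k - 1/2.
Set up (k + 2)·f(k+1) − (k + 4)·f(k) − (k - 1/2) = 0.
From deg A=1, deg B=1, deg C=1: d=2.
Coefficient equations give f(k) = k*(k - 3)/8.
R(k) = B(k−1)·f(k)/C(k) = k*(k - 3)*(k + 4)/(4*(2*k - 1)); s_k = R·t_k = -k*(k - 3)/(2*(k + 2)*(k + 3)).
Verify: 2*(1 - 2*k)/(k**3 + 9*k**2 + 26*k + 24) matches t_k.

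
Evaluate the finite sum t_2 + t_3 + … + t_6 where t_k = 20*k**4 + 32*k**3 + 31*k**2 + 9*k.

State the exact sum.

Σ = 62530

Step 1: r(k) = (20*k**4 + 112*k**3 + 247*k**2 + 247*k + 92)/(k*(20*k**3 + 32*k**2 + 31*k + 9)).
Normal form (A,B,C) = (1, 1, k**4 + 8*k**3/5 + 31*k**2/20 + 9*k/20).
Set up (1)·f(k+1) − (1)·f(k) − (k**4 + 8*k**3/5 + 31*k**2/20 + 9*k/20) = 0.
From deg A=0, deg B=0, deg C=4: d=5.
Solving with deg f ≤ 5: f(k) = k**2*(k - 1)*(4*k**2 + 2*k + 3)/20.
R(k) = B(k−1)·f(k)/C(k) = k*(k - 1)*(4*k**2 + 2*k + 3)/(20*k**3 + 32*k**2 + 31*k + 9); s_k = R·t_k = k**2*(4*k**3 - 2*k**2 + k - 3).
Δs = k*(20*k**3 + 32*k**2 + 31*k + 9), as required.
Sum = s_(7) − s_(2); s_(7) = 62622, s_(2) = 92 ⇒ 62530.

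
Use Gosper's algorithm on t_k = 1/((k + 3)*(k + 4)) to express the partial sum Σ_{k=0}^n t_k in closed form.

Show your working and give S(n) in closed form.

t_(k+1)/t_k = (k + 3)/(k + 5).
Take A(k)=k + 3, B(k)=k + 5, C(k)=1.
Set up (k + 3)·f(k+1) − (k + 4)·f(k) − (1) = 0.
deg f ≤ 1 (via 1,1,0).
Solving with deg f ≤ 1: f(k) = k/3.
Certificate R = B(k−1)f/C = k*(k + 4)/3 gives s_k = k/(3*(k + 3)).
s_(k+1) − s_k = 1/(k**2 + 7*k + 12) = t_k.
Evaluate: s_(n+1) = (n + 1)/(3*(n + 4)); subtract s_(0) = 0 ⇒ S(n) = (n + 1)/(3*(n + 4)).

S(n) = (n + 1)/(3*(n + 4))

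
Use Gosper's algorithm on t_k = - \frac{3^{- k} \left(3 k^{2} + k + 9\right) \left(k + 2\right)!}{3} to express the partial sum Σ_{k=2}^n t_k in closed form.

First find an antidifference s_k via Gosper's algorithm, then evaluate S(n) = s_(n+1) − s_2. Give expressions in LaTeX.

S(n) = \frac{32}{3} - 3^{- n} n \left(n + 3\right)! - \frac{3^{- n} \left(n + 3\right)!}{3}

t_(k+1)/t_k = (k + 3)*(k + 3*(k + 1)**2 + 10)/(3*(3*k**2 + k + 9)).
Take A(k)=k/3 + 1, B(k)=1, C(k)=k**2 + k/3 + 3.
Need (k/3 + 1)·f(k+1) − (1)·f(k) = k**2 + k/3 + 3.
From deg A=1, deg B=0, deg C=2: d=1.
Solving with deg f ≤ 1: f(k) = 3*k - 2.
Then R = B(k−1)f/C = 3*(3*k - 2)/(3*k**2 + k + 9), so s_k = R(k)·t_k = -(3*k - 2)*factorial(k + 2)/3**k.
Verify: -(3*k**2 + k + 9)*factorial(k + 2)/(3*3**k) matches t_k.
Σ_(k=2)^n t_k = s_(n+1) − s_(2) = (-3**(-n - 1)*(3*n + 1)*factorial(n + 3)) − (-32/3), i.e. 32/3 - n*factorial(n + 3)/3**n - factorial(n + 3)/(3*3**n).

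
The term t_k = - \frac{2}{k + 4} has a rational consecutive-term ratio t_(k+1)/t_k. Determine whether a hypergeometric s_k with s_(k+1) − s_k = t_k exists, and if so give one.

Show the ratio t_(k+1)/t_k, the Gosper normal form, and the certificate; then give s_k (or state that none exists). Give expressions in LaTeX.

no hypergeometric antidifference exists

The ratio is (k + 4)/(k + 5).
So A=k + 4 and B=k + 5, with C=1.
Solve (k + 4)·f(k+1) − (k + 4)·f(k) = 1.
deg f ≤ 0 (via 1,1,0).
Write f(k) = c0. Then LHS − RHS = -1, requiring -1 = 0: contradictory. No certificate.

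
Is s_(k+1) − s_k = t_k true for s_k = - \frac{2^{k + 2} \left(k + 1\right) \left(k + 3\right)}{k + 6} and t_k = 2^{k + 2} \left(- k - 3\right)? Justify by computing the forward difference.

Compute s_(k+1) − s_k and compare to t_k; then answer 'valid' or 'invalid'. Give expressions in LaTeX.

Invalid: residual \frac{12 \cdot 2^{k} \left(k^{2} + 8 k + 17\right)}{k^{2} + 13 k + 42} ≠ 0.

s_(k+1) = -2**(k + 3)*(k + 2)*(k + 4)/(k + 7)
s_(k+1) − s_k = 2**(k + 2)*(-k**3 - 13*k**2 - 57*k - 75)/(k**2 + 13*k + 42)
(s_(k+1) − s_k) − t_k = 12*2**k*(k**2 + 8*k + 17)/(k**2 + 13*k + 42)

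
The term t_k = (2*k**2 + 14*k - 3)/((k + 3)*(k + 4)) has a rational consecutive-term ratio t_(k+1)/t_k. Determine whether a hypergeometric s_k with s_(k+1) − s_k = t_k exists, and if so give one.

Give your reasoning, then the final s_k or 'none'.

Compute t_(k+1)/t_k: get (k + 3)*(14*k + 2*(k + 1)**2 + 11)/((k + 5)*(2*k**2 + 14*k - 3)).
Take A(k)=k + 3, B(k)=k + 5, C(k)=k**2 + 7*k - 3/2.
f must satisfy (k + 3)·f(k+1) − (k + 4)·f(k) = k**2 + 7*k - 3/2.
From deg A=1, deg B=1, deg C=2: d=2.
Solve for f: f(k) = k*(2*k - 3)/2 (degree 2 ≤ 2).
Then R = B(k−1)f/C = k*(k + 4)*(2*k - 3)/(2*k**2 + 14*k - 3), so s_k = R(k)·t_k = k*(2*k - 3)/(k + 3).
Check: Δs_k = (2*k**2 + 14*k - 3)/(k**2 + 7*k + 12). ✓

s_k = k*(2*k - 3)/(k + 3)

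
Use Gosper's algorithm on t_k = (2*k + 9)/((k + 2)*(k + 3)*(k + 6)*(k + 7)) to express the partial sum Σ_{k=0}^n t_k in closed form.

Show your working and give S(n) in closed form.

S(n) = (n**2 + 10*n + 9)/(12*(n**2 + 10*n + 21))

Compute t_(k+1)/t_k: get (k + 2)*(k + 6)*(2*k + 11)/((k + 4)*(k + 8)*(2*k + 9)).
Normal form (A,B,C) = (k + 2, k + 8, k**3 + 27*k**2/2 + 121*k/2 + 90).
Solve (k + 2)·f(k+1) − (k + 7)·f(k) = k**3 + 27*k**2/2 + 121*k/2 + 90.
Degrees (1,1,3) ⇒ d ≤ 5.
Solve for f: f(k) = k*(k + 3)*(k + 4)*(k + 5)*(k + 8)/24 (degree 5 ≤ 5).
Then R = B(k−1)f/C = k*(k + 3)*(k + 7)*(k + 8)/(12*(2*k + 9)), so s_k = R(k)·t_k = k*(k + 8)/(12*(k**2 + 8*k + 12)).
Verify: (2*k + 9)/(k**4 + 18*k**3 + 113*k**2 + 288*k + 252) matches t_k.
Evaluate: s_(n+1) = (n**2 + 10*n + 9)/(12*(n**2 + 10*n + 21)); subtract s_(0) = 0 ⇒ S(n) = (n**2 + 10*n + 9)/(12*(n**2 + 10*n + 21)).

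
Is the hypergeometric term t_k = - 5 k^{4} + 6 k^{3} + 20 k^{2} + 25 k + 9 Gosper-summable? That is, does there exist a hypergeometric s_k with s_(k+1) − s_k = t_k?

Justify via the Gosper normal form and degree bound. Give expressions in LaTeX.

Yes. s_k = k^{2} \left(- k^{3} + 4 k^{2} + 2 k + 4\right).

The ratio is (5*k**4 + 14*k**3 - 8*k**2 - 63*k - 55)/(5*k**4 - 6*k**3 - 20*k**2 - 25*k - 9).
Normal form (A,B,C) = (1, 1, k**4 - 6*k**3/5 - 4*k**2 - 5*k - 9/5).
Solve (1)·f(k+1) − (1)·f(k) = k**4 - 6*k**3/5 - 4*k**2 - 5*k - 9/5.
d = 5 from the (0,0,4) case.
Match coefficients ⇒ f(k) = k**2*(k**3 - 4*k**2 - 2*k - 4)/5.
Certificate R = B(k−1)f/C = k**2*(k**3 - 4*k**2 - 2*k - 4)/(5*k**4 - 6*k**3 - 20*k**2 - 25*k - 9) gives s_k = k**2*(-k**3 + 4*k**2 + 2*k + 4).
Δs = -5*k**4 + 6*k**3 + 20*k**2 + 25*k + 9, as required.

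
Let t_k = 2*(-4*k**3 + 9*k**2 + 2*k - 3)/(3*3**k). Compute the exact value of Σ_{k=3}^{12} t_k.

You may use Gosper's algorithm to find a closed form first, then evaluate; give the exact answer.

Ratio r(k) = (4*k**3 + 3*k**2 - 8*k - 4)/(3*(4*k**3 - 9*k**2 - 2*k + 3)).
A = 1/3, B = 1, C = k**3 - 9*k**2/4 - k/2 + 3/4.
Key eq: (1/3)·f(k+1) = (1)·f(k) + (k**3 - 9*k**2/4 - k/2 + 3/4).
d = 3 from the (0,0,3) case.
Solve for f: f(k) = -3*(4*k**3 - 3*k**2 + k + 4)/8 (degree 3 ≤ 3).
Certificate R = B(k−1)f/C = -3*(4*k**3 - 3*k**2 + k + 4)/(2*(4*k**3 - 9*k**2 - 2*k + 3)) gives s_k = (4*k**3 - 3*k**2 + k + 4)/3**k.
Check: Δs_k = 2*(-4*k**3 + 9*k**2 + 2*k - 3)/(3*3**k). ✓
Evaluate s at k=13 and k=3: 922/177147 and 88/27; difference -576446/177147.

Σ = -576446/177147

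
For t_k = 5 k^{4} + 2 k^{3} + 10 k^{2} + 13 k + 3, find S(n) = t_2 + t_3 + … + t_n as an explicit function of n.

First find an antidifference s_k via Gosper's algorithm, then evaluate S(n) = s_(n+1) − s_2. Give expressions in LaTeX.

Step 1: r(k) = (5*k**4 + 22*k**3 + 46*k**2 + 59*k + 33)/(5*k**4 + 2*k**3 + 10*k**2 + 13*k + 3).
Normal form (A,B,C) = (1, 1, k**4 + 2*k**3/5 + 2*k**2 + 13*k/5 + 3/5).
Solve (1)·f(k+1) − (1)·f(k) = k**4 + 2*k**3/5 + 2*k**2 + 13*k/5 + 3/5.
Bound: deg f ≤ 5.
A polynomial solution: f(k) = k*(k**4 - 2*k**3 + 4*k**2 + 2*k - 2)/5.
Then R = B(k−1)f/C = k*(k**4 - 2*k**3 + 4*k**2 + 2*k - 2)/(5*k**4 + 2*k**3 + 10*k**2 + 13*k + 3), so s_k = R(k)·t_k = k*(k**4 - 2*k**3 + 4*k**2 + 2*k - 2).
Check: Δs_k = 5*k**4 + 2*k**3 + 10*k**2 + 13*k + 3. ✓
Evaluate: s_(n+1) = n**5 + 3*n**4 + 6*n**3 + 12*n**2 + 11*n + 3; subtract s_(2) = 36 ⇒ S(n) = n**5 + 3*n**4 + 6*n**3 + 12*n**2 + 11*n - 33.

S(n) = n^{5} + 3 n^{4} + 6 n^{3} + 12 n^{2} + 11 n - 33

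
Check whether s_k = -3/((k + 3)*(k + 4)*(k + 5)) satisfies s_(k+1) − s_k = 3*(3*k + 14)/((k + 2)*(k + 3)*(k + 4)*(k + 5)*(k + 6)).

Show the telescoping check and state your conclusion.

Invalid: residual -24/(k**5 + 20*k**4 + 155*k**3 + 580*k**2 + 1044*k + 720) ≠ 0.

s_(k+1) = -3/((k + 4)*(k + 5)*(k + 6))
s_(k+1) − s_k = 9/((k + 3)*(k + 4)*(k + 5)*(k + 6))
(s_(k+1) − s_k) − t_k = -24/((k + 2)*(k + 3)*(k + 4)*(k + 5)*(k + 6))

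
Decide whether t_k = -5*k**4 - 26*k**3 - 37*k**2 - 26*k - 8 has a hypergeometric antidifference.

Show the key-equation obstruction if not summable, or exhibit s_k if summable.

Yes. s_k = k*(-k**4 - 4*k**3 - k**2 - k - 1).

Step 1: r(k) = (5*k**4 + 46*k**3 + 145*k**2 + 198*k + 102)/(5*k**4 + 26*k**3 + 37*k**2 + 26*k + 8).
So A=1 and B=1, with C=k**4 + 26*k**3/5 + 37*k**2/5 + 26*k/5 + 8/5.
Set up (1)·f(k+1) − (1)·f(k) − (k**4 + 26*k**3/5 + 37*k**2/5 + 26*k/5 + 8/5) = 0.
deg f ≤ 5 (via 0,0,4).
Coefficient equations give f(k) = k*(k**4 + 4*k**3 + k**2 + k + 1)/5.
Get s_k = R·t_k = k*(-k**4 - 4*k**3 - k**2 - k - 1) with R(k) = B(k−1)f(k)/C(k) = k*(k**4 + 4*k**3 + k**2 + k + 1)/(5*k**4 + 26*k**3 + 37*k**2 + 26*k + 8).
Δs = -5*k**4 - 26*k**3 - 37*k**2 - 26*k - 8, as required.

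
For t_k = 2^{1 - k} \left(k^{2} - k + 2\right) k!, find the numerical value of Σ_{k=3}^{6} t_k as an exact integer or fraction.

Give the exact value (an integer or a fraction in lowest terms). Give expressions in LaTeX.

Σ = 939

Ratio r(k) = (k + 1)*(-k + (k + 1)**2 + 1)/(2*(k**2 - k + 2)).
A = k/2 + 1/2, B = 1, C = k**2 - k + 2.
Need (k/2 + 1/2)·f(k+1) − (1)·f(k) = k**2 - k + 2.
d = 1 from the (1,0,2) case.
Solving with deg f ≤ 1: f(k) = 2*(k - 1).
Then R = B(k−1)f/C = 2*(k - 1)/(k**2 - k + 2), so s_k = R(k)·t_k = 2**(2 - k)*(k - 1)*factorial(k).
Check: Δs_k = 2**(1 - k)*(k**2 - k + 2)*factorial(k). ✓
Σ_(k=3)^(6) t_k = s_(7) − s_(3) = 945 − (6) = 939.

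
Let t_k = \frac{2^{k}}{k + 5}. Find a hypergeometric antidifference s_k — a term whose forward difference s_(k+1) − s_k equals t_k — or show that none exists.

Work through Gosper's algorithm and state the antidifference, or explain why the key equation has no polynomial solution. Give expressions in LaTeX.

no hypergeometric antidifference exists

Compute t_(k+1)/t_k: get 2*(k + 5)/(k + 6).
Gosper form: A/B · C(k+1)/C(k) with A=2*k + 10, B=k + 6, C=1.
Key eq: (2*k + 10)·f(k+1) = (k + 5)·f(k) + (1).
From deg A=1, deg B=1, deg C=0: d=-1.
Negative degree bound (-1): no f exists, t_k not Gosper-summable.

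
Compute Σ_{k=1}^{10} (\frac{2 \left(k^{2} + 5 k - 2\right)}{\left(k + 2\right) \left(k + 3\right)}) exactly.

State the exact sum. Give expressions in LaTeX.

t_(k+1)/t_k = (k + 2)*(5*k + (k + 1)**2 + 3)/((k + 4)*(k**2 + 5*k - 2)).
Take A(k)=k + 2, B(k)=k + 4, C(k)=k**2 + 5*k - 2.
Need (k + 2)·f(k+1) − (k + 3)·f(k) = k**2 + 5*k - 2.
From deg A=1, deg B=1, deg C=2: d=2.
Match coefficients ⇒ f(k) = k*(k - 2).
Certificate R = B(k−1)f/C = k*(k - 2)*(k + 3)/(k**2 + 5*k - 2) gives s_k = 2*k*(k - 2)/(k + 2).
Check: Δs_k = 2*(k**2 + 5*k - 2)/(k**2 + 5*k + 6). ✓
Telescoping: Σ = s_(11) − s_(1) = 198/13 − (-2/3) = 620/39.

Σ = 620/39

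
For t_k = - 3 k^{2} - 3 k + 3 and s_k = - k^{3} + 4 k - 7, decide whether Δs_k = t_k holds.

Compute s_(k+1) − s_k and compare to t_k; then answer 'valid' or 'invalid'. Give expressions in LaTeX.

s_(k+1) = 4*k - (k + 1)**3 - 3
s_(k+1) − s_k = -3*k**2 - 3*k + 3
(s_(k+1) − s_k) − t_k = 0

valid (s_(k+1) − s_k reduces to t_k)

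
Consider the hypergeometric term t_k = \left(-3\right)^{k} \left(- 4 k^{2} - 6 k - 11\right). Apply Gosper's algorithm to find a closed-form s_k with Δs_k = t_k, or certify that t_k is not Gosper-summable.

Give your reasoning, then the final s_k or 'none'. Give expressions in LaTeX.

s_k = \left(-3\right)^{k} \left(k^{2} + 2\right)

r(k) = 3*(-4*k**2 - 14*k - 21)/(4*k**2 + 6*k + 11) after simplifying.
Factor: A=-3; B=1; C=k**2 + 3*k/2 + 11/4.
Set up (-3)·f(k+1) − (1)·f(k) − (k**2 + 3*k/2 + 11/4) = 0.
From deg A=0, deg B=0, deg C=2: d=2.
A polynomial solution: f(k) = -(k**2 + 2)/4.
So s_k = (B(k−1)f/C)·t_k = (-(k**2 + 2)/(4*k**2 + 6*k + 11))·t_k = (-3)**k*(k**2 + 2).
s_(k+1) − s_k = (-3)**k*(-4*k**2 - 6*k - 11) = t_k.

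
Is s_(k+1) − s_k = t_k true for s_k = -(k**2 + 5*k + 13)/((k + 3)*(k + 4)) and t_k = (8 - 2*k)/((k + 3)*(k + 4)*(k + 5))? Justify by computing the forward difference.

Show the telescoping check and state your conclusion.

s_(k+1) = (-5*k - (k + 1)**2 - 18)/((k + 4)*(k + 5))
s_(k+1) − s_k = 2*(4 - k)/(k**3 + 12*k**2 + 47*k + 60)
(s_(k+1) − s_k) − t_k = 0

valid; difference matches t_k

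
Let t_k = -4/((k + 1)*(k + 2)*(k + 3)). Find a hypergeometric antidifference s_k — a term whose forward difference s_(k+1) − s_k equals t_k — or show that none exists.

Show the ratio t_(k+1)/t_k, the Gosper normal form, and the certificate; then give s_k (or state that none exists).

s_k = k*(-k - 3)/((k + 1)*(k + 2))

The ratio is (k + 1)/(k + 4).
Factor: A=k + 1; B=k + 4; C=1.
Solve (k + 1)·f(k+1) − (k + 3)·f(k) = 1.
From deg A=1, deg B=1, deg C=0: d=2.
A polynomial solution: f(k) = k*(k + 3)/4.
Get s_k = R·t_k = k*(-k - 3)/((k + 1)*(k + 2)) with R(k) = B(k−1)f(k)/C(k) = k*(k + 3)**2/4.
Check: Δs_k = -4/(k**3 + 6*k**2 + 11*k + 6). ✓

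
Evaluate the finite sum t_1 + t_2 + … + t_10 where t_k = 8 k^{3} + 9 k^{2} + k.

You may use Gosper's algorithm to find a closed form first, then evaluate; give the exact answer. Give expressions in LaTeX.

Step 1: r(k) = (8*k**2 + 25*k + 18)/(k*(8*k + 1)).
Normal form (A,B,C) = (1, 1, k**3 + 9*k**2/8 + k/8).
Set up (1)·f(k+1) − (1)·f(k) − (k**3 + 9*k**2/8 + k/8) = 0.
d = 4 from the (0,0,3) case.
Solve for f: f(k) = k*(k - 1)*(k + 1)*(2*k - 1)/8 (degree 4 ≤ 4).
So s_k = (B(k−1)f/C)·t_k = ((k - 1)*(2*k - 1)/(8*k + 1))·t_k = k*(2*k**3 - k**2 - 2*k + 1).
Δs = k*(8*k**2 + 9*k + 1), as required.
Σ_(k=1)^(10) t_k = s_(11) − s_(1) = 27720 − (0) = 27720.

Σ = 27720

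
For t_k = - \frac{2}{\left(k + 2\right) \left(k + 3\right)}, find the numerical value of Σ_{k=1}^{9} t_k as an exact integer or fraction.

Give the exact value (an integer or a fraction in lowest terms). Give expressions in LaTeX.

Σ = -1/2

The ratio is (k + 2)/(k + 4).
Normal form (A,B,C) = (k + 2, k + 4, 1).
Set up (k + 2)·f(k+1) − (k + 3)·f(k) − (1) = 0.
deg f ≤ 1 (via 1,1,0).
Solving with deg f ≤ 1: f(k) = k/2.
R(k) = B(k−1)·f(k)/C(k) = k*(k + 3)/2; s_k = R·t_k = -k/(k + 2).
Check: Δs_k = -2/(k**2 + 5*k + 6). ✓
Telescoping: Σ = s_(10) − s_(1) = -5/6 − (-1/3) = -1/2.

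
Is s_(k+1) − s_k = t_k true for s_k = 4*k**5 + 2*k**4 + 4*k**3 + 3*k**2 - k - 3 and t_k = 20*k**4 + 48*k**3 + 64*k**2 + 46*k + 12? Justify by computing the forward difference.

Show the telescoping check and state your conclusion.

s_(k+1) = 4*k**5 + 22*k**4 + 52*k**3 + 67*k**2 + 45*k + 9
s_(k+1) − s_k = 20*k**4 + 48*k**3 + 64*k**2 + 46*k + 12
(s_(k+1) − s_k) − t_k = 0

valid (s_(k+1) − s_k reduces to t_k)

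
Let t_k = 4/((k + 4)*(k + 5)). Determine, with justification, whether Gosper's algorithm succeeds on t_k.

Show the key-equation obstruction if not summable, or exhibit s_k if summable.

The ratio is (k + 4)/(k + 6).
Factor: A=k + 4; B=k + 6; C=1.
Set up (k + 4)·f(k+1) − (k + 5)·f(k) − (1) = 0.
Degrees (1,1,0) ⇒ d ≤ 1.
Match coefficients ⇒ f(k) = k/4.
Get s_k = R·t_k = k/(k + 4) with R(k) = B(k−1)f(k)/C(k) = k*(k + 5)/4.
Check: Δs_k = 4/(k**2 + 9*k + 20). ✓

Yes. s_k = k/(k + 4).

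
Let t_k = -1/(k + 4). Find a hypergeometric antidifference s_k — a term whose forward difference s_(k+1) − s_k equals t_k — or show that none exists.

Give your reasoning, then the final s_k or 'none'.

none (Gosper's algorithm certifies no s_k)

Step 1: r(k) = (k + 4)/(k + 5).
Gosper form: A/B · C(k+1)/C(k) with A=k + 4, B=k + 5, C=1.
f must satisfy (k + 4)·f(k+1) − (k + 4)·f(k) = 1.
From deg A=1, deg B=1, deg C=0: d=0.
Generic f = c0 gives residual -1; -1 = 0 cannot hold, so t_k is not Gosper-summable.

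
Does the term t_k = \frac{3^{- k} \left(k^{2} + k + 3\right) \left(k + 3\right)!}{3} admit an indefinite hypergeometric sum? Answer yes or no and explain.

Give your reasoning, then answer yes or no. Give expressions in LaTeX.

Yes. s_k = 3^{- k} \left(k - 1\right) \left(k + 3\right)!.

Compute t_(k+1)/t_k: get (k + 4)*(k + (k + 1)**2 + 4)/(3*(k**2 + k + 3)).
So A=k/3 + 4/3 and B=1, with C=k**2 + k + 3.
Key eq: (k/3 + 4/3)·f(k+1) = (1)·f(k) + (k**2 + k + 3).
Bound: deg f ≤ 1.
Solving with deg f ≤ 1: f(k) = 3*(k - 1).
Get s_k = R·t_k = (k - 1)*factorial(k + 3)/3**k with R(k) = B(k−1)f(k)/C(k) = 3*(k - 1)/(k**2 + k + 3).
Check: Δs_k = (k**2 + k + 3)*factorial(k + 3)/(3*3**k). ✓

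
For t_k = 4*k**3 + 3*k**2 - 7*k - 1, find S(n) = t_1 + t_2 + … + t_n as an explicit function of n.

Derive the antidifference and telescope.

Step 1: r(k) = (4*k**3 + 15*k**2 + 11*k - 1)/(4*k**3 + 3*k**2 - 7*k - 1).
Take A(k)=1, B(k)=1, C(k)=k**3 + 3*k**2/4 - 7*k/4 - 1/4.
Need (1)·f(k+1) − (1)·f(k) = k**3 + 3*k**2/4 - 7*k/4 - 1/4.
Degrees (0,0,3) ⇒ d ≤ 4.
Match coefficients ⇒ f(k) = k*(k**3 - k**2 - 4*k + 3)/4.
Then R = B(k−1)f/C = k*(k**3 - k**2 - 4*k + 3)/(4*k**3 + 3*k**2 - 7*k - 1), so s_k = R(k)·t_k = k*(k**3 - k**2 - 4*k + 3).
Verify: 4*k**3 + 3*k**2 - 7*k - 1 matches t_k.
Evaluate: s_(n+1) = n**4 + 3*n**3 - n**2 - 4*n - 1; subtract s_(1) = -1 ⇒ S(n) = n*(n**3 + 3*n**2 - n - 4).

S(n) = n*(n**3 + 3*n**2 - n - 4)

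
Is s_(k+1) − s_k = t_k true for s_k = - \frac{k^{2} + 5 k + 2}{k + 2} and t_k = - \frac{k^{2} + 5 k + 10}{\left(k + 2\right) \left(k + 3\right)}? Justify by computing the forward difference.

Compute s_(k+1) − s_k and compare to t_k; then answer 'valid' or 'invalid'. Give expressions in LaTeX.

Valid: the claim telescopes to t_k.

s_(k+1) = (-k**2 - 7*k - 8)/(k + 3)
s_(k+1) − s_k = (-k**2 - 5*k - 10)/(k**2 + 5*k + 6)
(s_(k+1) − s_k) − t_k = 0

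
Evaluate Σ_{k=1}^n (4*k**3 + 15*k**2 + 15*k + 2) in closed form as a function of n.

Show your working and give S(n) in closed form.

S(n) = n*(n**3 + 7*n**2 + 16*n + 12)

r(k) = (4*k**3 + 27*k**2 + 57*k + 36)/(4*k**3 + 15*k**2 + 15*k + 2) after simplifying.
Normal form (A,B,C) = (1, 1, k**3 + 15*k**2/4 + 15*k/4 + 1/2).
Solve (1)·f(k+1) − (1)·f(k) = k**3 + 15*k**2/4 + 15*k/4 + 1/2.
Bound: deg f ≤ 4.
Coefficient equations give f(k) = k*(k**3 + 3*k**2 + k - 3)/4.
Then R = B(k−1)f/C = k*(k**3 + 3*k**2 + k - 3)/((k + 2)*(4*k**2 + 7*k + 1)), so s_k = R(k)·t_k = k*(k**3 + 3*k**2 + k - 3).
Check: Δs_k = 4*k**3 + 15*k**2 + 15*k + 2. ✓
Evaluate: s_(n+1) = n**4 + 7*n**3 + 16*n**2 + 12*n + 2; subtract s_(1) = 2 ⇒ S(n) = n*(n**3 + 7*n**2 + 16*n + 12).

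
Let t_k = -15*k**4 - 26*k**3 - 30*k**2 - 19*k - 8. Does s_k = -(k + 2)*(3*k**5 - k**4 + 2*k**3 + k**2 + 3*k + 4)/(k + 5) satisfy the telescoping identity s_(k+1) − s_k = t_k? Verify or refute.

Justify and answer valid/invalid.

Invalid: residual 6*(6*k**5 + 51*k**4 + 79*k**3 + 84*k**2 + 50*k + 18)/(k**2 + 11*k + 30) ≠ 0.

s_(k+1) = (-3*k**6 - 23*k**5 - 70*k**4 - 115*k**3 - 115*k**2 - 78*k - 36)/(k + 6)
s_(k+1) − s_k = (-15*k**6 - 155*k**5 - 460*k**4 - 655*k**3 - 613*k**2 - 358*k - 132)/(k**2 + 11*k + 30)
(s_(k+1) − s_k) − t_k = 6*(6*k**5 + 51*k**4 + 79*k**3 + 84*k**2 + 50*k + 18)/(k**2 + 11*k + 30)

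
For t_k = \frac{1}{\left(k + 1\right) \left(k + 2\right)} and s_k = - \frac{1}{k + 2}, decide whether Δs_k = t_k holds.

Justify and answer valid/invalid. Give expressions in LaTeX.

Invalid: residual - \frac{2}{k^{3} + 6 k^{2} + 11 k + 6} ≠ 0.

s_(k+1) = -1/(k + 3)
s_(k+1) − s_k = 1/((k + 2)*(k + 3))
(s_(k+1) − s_k) − t_k = -2/(k**3 + 6*k**2 + 11*k + 6)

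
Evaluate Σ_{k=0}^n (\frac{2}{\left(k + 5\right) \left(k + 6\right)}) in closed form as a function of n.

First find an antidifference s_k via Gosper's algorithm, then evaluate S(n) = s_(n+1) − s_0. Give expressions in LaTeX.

The ratio is (k + 5)/(k + 7).
Take A(k)=k + 5, B(k)=k + 7, C(k)=1.
Need (k + 5)·f(k+1) − (k + 6)·f(k) = 1.
From deg A=1, deg B=1, deg C=0: d=1.
A polynomial solution: f(k) = k/5.
So s_k = (B(k−1)f/C)·t_k = (k*(k + 6)/5)·t_k = 2*k/(5*(k + 5)).
Check: Δs_k = 2/(k**2 + 11*k + 30). ✓
Evaluate: s_(n+1) = 2*(n + 1)/(5*(n + 6)); subtract s_(0) = 0 ⇒ S(n) = 2*(n + 1)/(5*(n + 6)).

S(n) = \frac{2 \left(n + 1\right)}{5 \left(n + 6\right)}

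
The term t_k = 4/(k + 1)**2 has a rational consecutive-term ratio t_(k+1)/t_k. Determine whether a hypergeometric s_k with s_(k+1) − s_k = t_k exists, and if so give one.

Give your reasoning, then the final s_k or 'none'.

The ratio is (k + 1)**2/(k + 2)**2.
Factor: A=k**2 + 2*k + 1; B=k**2 + 4*k + 4; C=1.
Key eq: (k**2 + 2*k + 1)·f(k+1) = (k**2 + 2*k + 1)·f(k) + (1).
From deg A=2, deg B=2, deg C=0: d=0.
Write f(k) = c0. Then LHS − RHS = -1, requiring -1 = 0: contradictory. No certificate.

none (Gosper's algorithm certifies no s_k)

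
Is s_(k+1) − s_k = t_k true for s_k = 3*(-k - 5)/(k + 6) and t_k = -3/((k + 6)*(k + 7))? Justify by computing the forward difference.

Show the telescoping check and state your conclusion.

s_(k+1) = 3*(-k - 6)/(k + 7)
s_(k+1) − s_k = -3/(k**2 + 13*k + 42)
(s_(k+1) − s_k) − t_k = 0

Valid: the claim telescopes to t_k.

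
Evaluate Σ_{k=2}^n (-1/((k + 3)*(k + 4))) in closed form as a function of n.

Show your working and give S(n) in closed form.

Ratio r(k) = (k + 3)/(k + 5).
Take A(k)=k + 3, B(k)=k + 5, C(k)=1.
Key eq: (k + 3)·f(k+1) = (k + 4)·f(k) + (1).
From deg A=1, deg B=1, deg C=0: d=1.
Coefficient equations give f(k) = k/3.
Certificate R = B(k−1)f/C = k*(k + 4)/3 gives s_k = -k/(3*k + 9).
Check: Δs_k = -1/(k**2 + 7*k + 12). ✓
Evaluate: s_(n+1) = (-n - 1)/(3*(n + 4)); subtract s_(2) = -2/15 ⇒ S(n) = (1 - n)/(5*(n + 4)).

S(n) = (1 - n)/(5*(n + 4))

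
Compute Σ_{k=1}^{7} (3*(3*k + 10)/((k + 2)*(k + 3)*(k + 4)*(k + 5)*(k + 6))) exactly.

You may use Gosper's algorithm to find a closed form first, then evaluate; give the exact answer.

Step 1: r(k) = (k + 2)*(3*k + 13)/((k + 7)*(3*k + 10)).
A = k + 2, B = k + 7, C = k + 10/3.
Set up (k + 2)·f(k+1) − (k + 6)·f(k) − (k + 10/3) = 0.
Degrees (1,1,1) ⇒ d ≤ 4.
Solving with deg f ≤ 4: f(k) = k*(k + 3)*(k**2 + 11*k + 38)/120.
Certificate R = B(k−1)f/C = k*(k + 3)*(k + 6)*(k**2 + 11*k + 38)/(40*(3*k + 10)) gives s_k = 3*k*(k**2 + 11*k + 38)/(40*(k**3 + 11*k**2 + 38*k + 40)).
Verify: 3*(3*k + 10)/(k**5 + 20*k**4 + 155*k**3 + 580*k**2 + 1044*k + 720) matches t_k.
Sum = s_(8) − s_(1); s_(8) = 19/260, s_(1) = 1/24 ⇒ 49/1560.

Σ = 49/1560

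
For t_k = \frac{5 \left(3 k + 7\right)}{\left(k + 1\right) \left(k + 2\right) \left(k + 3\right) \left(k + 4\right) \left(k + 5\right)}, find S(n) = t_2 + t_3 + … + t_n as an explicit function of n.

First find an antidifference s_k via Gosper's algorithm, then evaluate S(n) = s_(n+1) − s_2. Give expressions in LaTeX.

S(n) = \frac{n^{3} + 11 n^{2} + 38 n - 50}{18 \left(n^{3} + 11 n^{2} + 38 n + 40\right)}

The ratio is (k + 1)*(3*k + 10)/((k + 6)*(3*k + 7)).
So A=k + 1 and B=k + 6, with C=k + 7/3.
Solve (k + 1)·f(k+1) − (k + 5)·f(k) = k + 7/3.
Bound: deg f ≤ 4.
Solving with deg f ≤ 4: f(k) = k*(k + 2)*(k**2 + 8*k + 19)/36.
Then R = B(k−1)f/C = k*(k + 2)*(k + 5)*(k**2 + 8*k + 19)/(12*(3*k + 7)), so s_k = R(k)·t_k = 5*k*(k**2 + 8*k + 19)/(12*(k**3 + 8*k**2 + 19*k + 12)).
s_(k+1) − s_k = 5*(3*k + 7)/(k**5 + 15*k**4 + 85*k**3 + 225*k**2 + 274*k + 120) = t_k.
Evaluate: s_(n+1) = 5*(n**3 + 11*n**2 + 38*n + 28)/(12*(n**3 + 11*n**2 + 38*n + 40)); subtract s_(2) = 13/36 ⇒ S(n) = (n**3 + 11*n**2 + 38*n - 50)/(18*(n**3 + 11*n**2 + 38*n + 40)).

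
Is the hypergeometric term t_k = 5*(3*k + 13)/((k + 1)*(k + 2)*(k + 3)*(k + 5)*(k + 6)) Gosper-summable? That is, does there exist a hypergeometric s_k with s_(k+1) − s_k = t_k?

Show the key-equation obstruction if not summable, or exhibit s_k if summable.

Yes. s_k = k*(k**2 + 8*k + 17)/(2*(k**3 + 8*k**2 + 17*k + 10)).

Ratio r(k) = (k + 1)*(k + 5)*(3*k + 16)/((k + 4)*(k + 7)*(3*k + 13)).
A = k + 1, B = k + 7, C = k**2 + 25*k/3 + 52/3.
Solve (k + 1)·f(k+1) − (k + 6)·f(k) = k**2 + 25*k/3 + 52/3.
Degrees (1,1,2) ⇒ d ≤ 5.
Solve for f: f(k) = k*(k + 3)*(k + 4)*(k**2 + 8*k + 17)/30 (degree 5 ≤ 5).
Then R = B(k−1)f/C = k*(k + 3)*(k + 6)*(k**2 + 8*k + 17)/(10*(3*k + 13)), so s_k = R(k)·t_k = k*(k**2 + 8*k + 17)/(2*(k**3 + 8*k**2 + 17*k + 10)).
Check: Δs_k = 5*(3*k + 13)/(k**5 + 17*k**4 + 107*k**3 + 307*k**2 + 396*k + 180). ✓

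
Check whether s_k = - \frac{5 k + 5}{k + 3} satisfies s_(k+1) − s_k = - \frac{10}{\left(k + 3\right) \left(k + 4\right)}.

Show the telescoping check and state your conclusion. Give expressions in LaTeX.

valid (s_(k+1) − s_k reduces to t_k)

s_(k+1) = 5*(-k - 2)/(k + 4)
s_(k+1) − s_k = -10/(k**2 + 7*k + 12)
(s_(k+1) − s_k) − t_k = 0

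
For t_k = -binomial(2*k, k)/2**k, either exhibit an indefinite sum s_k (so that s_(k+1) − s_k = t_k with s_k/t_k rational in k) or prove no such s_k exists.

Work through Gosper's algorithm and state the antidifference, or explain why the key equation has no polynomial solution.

t_(k+1)/t_k = (2*k + 1)/(k + 1).
So A=2*k + 1 and B=k + 1, with C=1.
Need (2*k + 1)·f(k+1) − (k)·f(k) = 1.
deg f ≤ -1 (via 1,1,0).
d = -1 < 0 ⇒ no nonzero polynomial f; not summable.

none (Gosper's algorithm certifies no s_k)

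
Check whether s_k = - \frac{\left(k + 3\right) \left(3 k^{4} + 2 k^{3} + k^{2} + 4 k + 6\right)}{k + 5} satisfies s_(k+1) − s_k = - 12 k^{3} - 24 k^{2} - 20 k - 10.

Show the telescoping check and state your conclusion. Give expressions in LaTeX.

s_(k+1) = (-3*k**5 - 26*k**4 - 81*k**3 - 124*k**2 - 112*k - 64)/(k + 6)
s_(k+1) − s_k = 2*(-6*k**5 - 69*k**4 - 240*k**3 - 336*k**2 - 249*k - 106)/(k**2 + 11*k + 30)
(s_(k+1) − s_k) − t_k = 2*(9*k**4 + 82*k**3 + 139*k**2 + 106*k + 44)/(k**2 + 11*k + 30)

Invalid: residual \frac{2 \left(9 k^{4} + 82 k^{3} + 139 k^{2} + 106 k + 44\right)}{k^{2} + 11 k + 30} ≠ 0.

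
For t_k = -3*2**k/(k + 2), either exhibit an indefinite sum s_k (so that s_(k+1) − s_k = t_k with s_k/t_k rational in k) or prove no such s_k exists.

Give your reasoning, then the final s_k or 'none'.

Step 1: r(k) = 2*(k + 2)/(k + 3).
A = 2*k + 4, B = k + 3, C = 1.
Need (2*k + 4)·f(k+1) − (k + 2)·f(k) = 1.
d = -1 from the (1,1,0) case.
Bound -1 < 0, so the key equation has no polynomial solution.

not Gosper-summable; s_k does not exist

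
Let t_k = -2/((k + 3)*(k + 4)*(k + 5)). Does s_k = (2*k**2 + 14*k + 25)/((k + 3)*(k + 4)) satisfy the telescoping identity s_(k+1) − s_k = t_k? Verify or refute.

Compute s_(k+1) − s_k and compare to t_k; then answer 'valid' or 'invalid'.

Valid — Δs_k = t_k.

s_(k+1) = (14*k + 2*(k + 1)**2 + 39)/((k + 4)*(k + 5))
s_(k+1) − s_k = -2/(k**3 + 12*k**2 + 47*k + 60)
(s_(k+1) − s_k) − t_k = 0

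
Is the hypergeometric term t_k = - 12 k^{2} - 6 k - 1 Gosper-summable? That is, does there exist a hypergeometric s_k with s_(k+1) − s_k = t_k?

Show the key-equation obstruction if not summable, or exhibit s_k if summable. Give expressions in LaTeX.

Step 1: r(k) = (12*k**2 + 30*k + 19)/(12*k**2 + 6*k + 1).
Gosper form: A/B · C(k+1)/C(k) with A=1, B=1, C=k**2 + k/2 + 1/12.
f must satisfy (1)·f(k+1) − (1)·f(k) = k**2 + k/2 + 1/12.
From deg A=0, deg B=0, deg C=2: d=3.
Match coefficients ⇒ f(k) = k**2*(4*k - 3)/12.
R(k) = B(k−1)·f(k)/C(k) = k**2*(4*k - 3)/(12*k**2 + 6*k + 1); s_k = R·t_k = k**2*(3 - 4*k).
Δs = -12*k**2 - 6*k - 1, as required.

Yes. s_k = k^{2} \left(3 - 4 k\right).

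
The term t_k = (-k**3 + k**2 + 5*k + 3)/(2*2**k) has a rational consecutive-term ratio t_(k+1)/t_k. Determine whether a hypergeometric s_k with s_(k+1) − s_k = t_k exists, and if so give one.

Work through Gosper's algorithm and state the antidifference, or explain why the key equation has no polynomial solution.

s_k = (k**3 + 2*k**2 + 2*k + 2)/2**k

The ratio is (k**3/2 + k**2 - 2*k - 4)/(k**3 - k**2 - 5*k - 3).
Factor: A=1/2; B=1; C=k**3 - k**2 - 5*k - 3.
Set up (1/2)·f(k+1) − (1)·f(k) − (k**3 - k**2 - 5*k - 3) = 0.
Degrees (0,0,3) ⇒ d ≤ 3.
Coefficient equations give f(k) = -2*(k**3 + 2*k**2 + 2*k + 2).
Then R = B(k−1)f/C = -2*(k**3 + 2*k**2 + 2*k + 2)/((k - 3)*(k + 1)**2), so s_k = R(k)·t_k = (k**3 + 2*k**2 + 2*k + 2)/2**k.
s_(k+1) − s_k = (-k**3 + k**2 + 5*k + 3)/(2*2**k) = t_k.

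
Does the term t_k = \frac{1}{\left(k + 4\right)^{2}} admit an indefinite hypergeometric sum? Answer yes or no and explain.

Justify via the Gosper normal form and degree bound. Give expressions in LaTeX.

No; the coefficient equations for f are inconsistent.

Compute t_(k+1)/t_k: get (k + 4)**2/(k + 5)**2.
Take A(k)=k**2 + 8*k + 16, B(k)=k**2 + 10*k + 25, C(k)=1.
Key eq: (k**2 + 8*k + 16)·f(k+1) = (k**2 + 8*k + 16)·f(k) + (1).
From deg A=2, deg B=2, deg C=0: d=0.
Put f(k) = c0: A·f(k+1) − B(k−1)·f(k) − C = -1; need -1 = 0 — inconsistent ⇒ no f, not summable.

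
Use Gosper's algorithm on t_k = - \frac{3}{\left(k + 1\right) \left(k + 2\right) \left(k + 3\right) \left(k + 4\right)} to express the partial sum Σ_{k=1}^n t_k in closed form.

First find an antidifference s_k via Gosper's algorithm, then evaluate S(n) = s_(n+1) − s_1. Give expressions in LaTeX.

S(n) = \frac{n \left(- n^{2} - 9 n - 26\right)}{24 \left(n^{3} + 9 n^{2} + 26 n + 24\right)}

The ratio is (k + 1)/(k + 5).
Factor: A=k + 1; B=k + 5; C=1.
Solve (k + 1)·f(k+1) − (k + 4)·f(k) = 1.
Degrees (1,1,0) ⇒ d ≤ 3.
Solve for f: f(k) = k*(k**2 + 6*k + 11)/18 (degree 3 ≤ 3).
Then R = B(k−1)f/C = k*(k + 4)*(k**2 + 6*k + 11)/18, so s_k = R(k)·t_k = k*(-k**2 - 6*k - 11)/(6*(k + 1)*(k + 2)*(k + 3)).
Verify: -3/(k**4 + 10*k**3 + 35*k**2 + 50*k + 24) matches t_k.
Telescope: S(n) = s_(n+1) − s_(1) = (-n**3 - 9*n**2 - 26*n - 18)/(6*(n**3 + 9*n**2 + 26*n + 24)) − (-1/8) = n*(-n**2 - 9*n - 26)/(24*(n**3 + 9*n**2 + 26*n + 24)).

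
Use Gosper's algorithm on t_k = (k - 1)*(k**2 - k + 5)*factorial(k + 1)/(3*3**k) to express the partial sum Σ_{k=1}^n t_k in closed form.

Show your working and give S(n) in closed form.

The ratio is k*(k + 2)*(-k + (k + 1)**2 + 4)/(3*(k - 1)*(k**2 - k + 5)).
Normal form (A,B,C) = (k/3 + 2/3, 1, k**3 - 2*k**2 + 6*k - 5).
Set up (k/3 + 2/3)·f(k+1) − (1)·f(k) − (k**3 - 2*k**2 + 6*k - 5) = 0.
d = 2 from the (1,0,3) case.
Solve for f: f(k) = 3*(k**2 - 3*k + 1) (degree 2 ≤ 2).
So s_k = (B(k−1)f/C)·t_k = (3*(k**2 - 3*k + 1)/((k - 1)*(k**2 - k + 5)))·t_k = (k**2 - 3*k + 1)*factorial(k + 1)/3**k.
Check: Δs_k = (k - 1)*(k**2 - k + 5)*factorial(k + 1)/(3*3**k). ✓
Σ_(k=1)^n t_k = s_(n+1) − s_(1) = (3**(-n - 1)*(n**2 - n - 1)*factorial(n + 2)) − (-2/3), i.e. 3**(-n - 1)*(2*3**n + n**4*factorial(n) + 2*n**3*factorial(n) - 2*n**2*factorial(n) - 5*n*factorial(n) - 2*factorial(n)).

S(n) = 3**(-n - 1)*(2*3**n + n**4*factorial(n) + 2*n**3*factorial(n) - 2*n**2*factorial(n) - 5*n*factorial(n) - 2*factorial(n))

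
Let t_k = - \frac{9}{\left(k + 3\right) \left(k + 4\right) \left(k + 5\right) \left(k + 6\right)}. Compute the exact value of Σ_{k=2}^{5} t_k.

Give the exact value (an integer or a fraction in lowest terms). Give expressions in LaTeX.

The ratio is (k + 3)/(k + 7).
Normal form (A,B,C) = (k + 3, k + 7, 1).
Set up (k + 3)·f(k+1) − (k + 6)·f(k) − (1) = 0.
deg f ≤ 3 (via 1,1,0).
Solving with deg f ≤ 3: f(k) = k*(k**2 + 12*k + 47)/180.
Get s_k = R·t_k = k*(-k**2 - 12*k - 47)/(20*(k + 3)*(k + 4)*(k + 5)) with R(k) = B(k−1)f(k)/C(k) = k*(k + 6)*(k**2 + 12*k + 47)/180.
s_(k+1) − s_k = -9/(k**4 + 18*k**3 + 119*k**2 + 342*k + 360) = t_k.
Sum = s_(6) − s_(2); s_(6) = -31/660, s_(2) = -1/28 ⇒ -13/1155.

Σ = -13/1155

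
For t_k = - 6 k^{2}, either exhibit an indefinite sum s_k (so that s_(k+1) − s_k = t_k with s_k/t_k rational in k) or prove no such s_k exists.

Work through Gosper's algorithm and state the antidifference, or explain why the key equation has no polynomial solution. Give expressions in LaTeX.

r(k) = (k + 1)**2/k**2 after simplifying.
Normal form (A,B,C) = (1, 1, k**2).
Need (1)·f(k+1) − (1)·f(k) = k**2.
Bound: deg f ≤ 3.
Solving with deg f ≤ 3: f(k) = k*(k - 1)*(2*k - 1)/6.
R(k) = B(k−1)·f(k)/C(k) = (k - 1)*(2*k - 1)/(6*k); s_k = R·t_k = k*(-2*k**2 + 3*k - 1).
s_(k+1) − s_k = -6*k**2 = t_k.

s_k = k \left(- 2 k^{2} + 3 k - 1\right)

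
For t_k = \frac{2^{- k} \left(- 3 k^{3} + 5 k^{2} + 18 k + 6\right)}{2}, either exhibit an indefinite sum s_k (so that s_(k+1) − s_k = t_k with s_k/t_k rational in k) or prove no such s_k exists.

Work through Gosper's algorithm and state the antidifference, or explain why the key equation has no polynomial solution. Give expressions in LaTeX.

t_(k+1)/t_k = (3*k**3 + 4*k**2 - 19*k - 26)/(2*(3*k**3 - 5*k**2 - 18*k - 6)).
So A=1/2 and B=1, with C=k**3 - 5*k**2/3 - 6*k - 2.
Solve (1/2)·f(k+1) − (1)·f(k) = k**3 - 5*k**2/3 - 6*k - 2.
deg f ≤ 3 (via 0,0,3).
Match coefficients ⇒ f(k) = -2*k*(3*k**2 + 4*k - 1)/3.
Certificate R = B(k−1)f/C = -2*k*(3*k**2 + 4*k - 1)/(3*k**3 - 5*k**2 - 18*k - 6) gives s_k = k*(3*k**2 + 4*k - 1)/2**k.
Verify: (-3*k**3 + 5*k**2 + 18*k + 6)/(2*2**k) matches t_k.

s_k = 2^{- k} k \left(3 k^{2} + 4 k - 1\right)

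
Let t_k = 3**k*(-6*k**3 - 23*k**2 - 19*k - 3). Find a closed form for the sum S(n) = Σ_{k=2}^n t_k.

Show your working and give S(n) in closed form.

S(n) = -9*3**n*n**3 - 21*3**n*n**2 - 21*3**n*n + 153

Step 1: r(k) = 3*(6*k**3 + 41*k**2 + 83*k + 51)/(6*k**3 + 23*k**2 + 19*k + 3).
Take A(k)=3, B(k)=1, C(k)=k**3 + 23*k**2/6 + 19*k/6 + 1/2.
Key eq: (3)·f(k+1) = (1)·f(k) + (k**3 + 23*k**2/6 + 19*k/6 + 1/2).
d = 3 from the (0,0,3) case.
A polynomial solution: f(k) = (k - 1)*(3*k**2 + k + 3)/6.
Certificate R = B(k−1)f/C = (k - 1)*(3*k**2 + k + 3)/(6*k**3 + 23*k**2 + 19*k + 3) gives s_k = 3**k*(-3*k**3 + 2*k**2 - 2*k + 3).
s_(k+1) − s_k = 3**k*(-6*k**3 - 23*k**2 - 19*k - 3) = t_k.
Evaluate: s_(n+1) = 3**(n + 1)*n*(-3*n**2 - 7*n - 7); subtract s_(2) = -153 ⇒ S(n) = -9*3**n*n**3 - 21*3**n*n**2 - 21*3**n*n + 153.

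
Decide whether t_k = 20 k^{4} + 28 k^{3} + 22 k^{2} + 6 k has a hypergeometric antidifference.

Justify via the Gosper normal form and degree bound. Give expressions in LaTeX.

Ratio r(k) = (10*k**4 + 54*k**3 + 113*k**2 + 107*k + 38)/(k*(10*k**3 + 14*k**2 + 11*k + 3)).
So A=1 and B=1, with C=k**4 + 7*k**3/5 + 11*k**2/10 + 3*k/10.
Need (1)·f(k+1) − (1)·f(k) = k**4 + 7*k**3/5 + 11*k**2/10 + 3*k/10.
deg f ≤ 5 (via 0,0,4).
A polynomial solution: f(k) = k**2*(k - 1)*(4*k**2 + k + 1)/20.
Certificate R = B(k−1)f/C = k*(k - 1)*(4*k**2 + k + 1)/(2*(10*k**3 + 14*k**2 + 11*k + 3)) gives s_k = 4*k**5 - 3*k**4 - k**2.
Verify: 2*k*(10*k**3 + 14*k**2 + 11*k + 3) matches t_k.

Yes. s_k = 4 k^{5} - 3 k^{4} - k^{2}.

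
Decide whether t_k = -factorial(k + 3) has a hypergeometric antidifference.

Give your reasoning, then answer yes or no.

Ratio r(k) = k + 4.
Take A(k)=k + 4, B(k)=1, C(k)=1.
f must satisfy (k + 4)·f(k+1) − (1)·f(k) = 1.
deg f ≤ -1 (via 1,0,0).
d = -1 < 0 ⇒ no nonzero polynomial f; not summable.

No — t_k has no hypergeometric antidifference.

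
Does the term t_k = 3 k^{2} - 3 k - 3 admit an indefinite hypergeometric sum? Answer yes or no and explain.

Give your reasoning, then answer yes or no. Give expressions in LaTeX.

t_(k+1)/t_k = (k**2 + k - 1)/(k**2 - k - 1).
So A=1 and B=1, with C=k**2 - k - 1.
Key eq: (1)·f(k+1) = (1)·f(k) + (k**2 - k - 1).
Degrees (0,0,2) ⇒ d ≤ 3.
Coefficient equations give f(k) = k*(k**2 - 3*k - 1)/3.
Get s_k = R·t_k = k*(k**2 - 3*k - 1) with R(k) = B(k−1)f(k)/C(k) = k*(k**2 - 3*k - 1)/(3*(k**2 - k - 1)).
Verify: 3*k**2 - 3*k - 3 matches t_k.

Yes. s_k = k \left(k^{2} - 3 k - 1\right).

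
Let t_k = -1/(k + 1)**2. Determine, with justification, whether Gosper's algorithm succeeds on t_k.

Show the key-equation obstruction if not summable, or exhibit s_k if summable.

r(k) = (k + 1)**2/(k + 2)**2 after simplifying.
A = k**2 + 2*k + 1, B = k**2 + 4*k + 4, C = 1.
Solve (k**2 + 2*k + 1)·f(k+1) − (k**2 + 2*k + 1)·f(k) = 1.
d = 0 from the (2,2,0) case.
Put f(k) = c0: A·f(k+1) − B(k−1)·f(k) − C = -1; need -1 = 0 — inconsistent ⇒ no f, not summable.

No — the linear system for f has no solution.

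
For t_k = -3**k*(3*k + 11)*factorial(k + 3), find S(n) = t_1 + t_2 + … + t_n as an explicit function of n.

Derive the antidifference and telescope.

t_(k+1)/t_k = 3*(k + 4)*(3*k + 14)/(3*k + 11).
Factor: A=3*k + 12; B=1; C=k + 11/3.
Set up (3*k + 12)·f(k+1) − (1)·f(k) − (k + 11/3) = 0.
d = 0 from the (1,0,1) case.
Solving with deg f ≤ 0: f(k) = 1/3.
Then R = B(k−1)f/C = 1/(3*k + 11), so s_k = R(k)·t_k = -3**k*factorial(k + 3).
Δs = -3**k*(3*k + 11)*factorial(k + 3), as required.
Σ_(k=1)^n t_k = s_(n+1) − s_(1) = (-3**(n + 1)*factorial(n + 4)) − (-72), i.e. -3*3**n*factorial(n + 4) + 72.

S(n) = -3*3**n*factorial(n + 4) + 72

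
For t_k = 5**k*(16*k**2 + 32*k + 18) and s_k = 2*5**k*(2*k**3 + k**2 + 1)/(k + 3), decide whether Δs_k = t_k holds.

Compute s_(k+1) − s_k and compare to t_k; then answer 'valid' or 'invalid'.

Invalid: residual 5**k*(-32*k**3 - 152*k**2 - 232*k - 104)/(k**2 + 7*k + 12) ≠ 0.

s_(k+1) = 10*5**k*(2*(k + 1)**3 + (k + 1)**2 + 1)/(k + 4)
s_(k+1) − s_k = 5**k*(16*k**4 + 112*k**3 + 282*k**2 + 278*k + 112)/(k**2 + 7*k + 12)
(s_(k+1) − s_k) − t_k = 5**k*(-32*k**3 - 152*k**2 - 232*k - 104)/(k**2 + 7*k + 12)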